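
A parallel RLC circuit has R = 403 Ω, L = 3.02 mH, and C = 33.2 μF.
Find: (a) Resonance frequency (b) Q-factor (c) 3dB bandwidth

Step 1 — Resonance: ω₀ = 1/√(LC) = 1/√(0.00302·3.32e-05) = 3158 rad/s.
Step 2 — f₀ = ω₀/(2π) = 502.6 Hz.
Step 3 — Parallel Q: Q = R/(ω₀L) = 403/(3158·0.00302) = 42.25.
Step 4 — Bandwidth: Δω = ω₀/Q = 74.74 rad/s; BW = Δω/(2π) = 11.9 Hz.

(a) f₀ = 502.6 Hz  (b) Q = 42.25  (c) BW = 11.9 Hz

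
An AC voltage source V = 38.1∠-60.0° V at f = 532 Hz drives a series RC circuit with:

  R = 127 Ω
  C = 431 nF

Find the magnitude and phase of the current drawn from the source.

Step 1 — Angular frequency: ω = 2π·f = 2π·532 = 3343 rad/s.
Step 2 — Component impedances:
  R: Z = R = 127 Ω
  C: Z = 1/(jωC) = -j/(ω·C) = 0 - j694.1 Ω
Step 3 — Series combination: Z_total = R + C = 127 - j694.1 Ω = 705.6∠-79.6° Ω.
Step 4 — Source phasor: V = 38.1∠-60.0° V = 19.05 - j33 V.
Step 5 — Ohm's law: I = V / Z_total = (19.05 - j33) / (127 - j694.1) = 0.05086 + j0.01814 A.
Step 6 — Convert to polar: |I| = 0.05399 A, ∠I = 19.6°.

I = 0.05399∠19.6° A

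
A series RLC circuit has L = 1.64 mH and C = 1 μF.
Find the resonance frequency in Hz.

Step 1 — Resonance condition Im(Z)=0 gives ω₀ = 1/√(LC).
Step 2 — ω₀ = 1/√(0.00164·1e-06) = 2.469e+04 rad/s.
Step 3 — f₀ = ω₀/(2π) = 3930 Hz.

f₀ = 3930 Hz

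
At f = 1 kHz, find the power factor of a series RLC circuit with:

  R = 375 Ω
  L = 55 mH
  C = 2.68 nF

Step 1 — Angular frequency: ω = 2π·f = 2π·1000 = 6283 rad/s.
Step 2 — Component impedances:
  R: Z = R = 375 Ω
  L: Z = jωL = j·6283·0.055 = 0 + j345.6 Ω
  C: Z = 1/(jωC) = -j/(ω·C) = 0 - j5.939e+04 Ω
Step 3 — Series combination: Z_total = R + L + C = 375 - j5.904e+04 Ω = 5.904e+04∠-89.6° Ω.
Step 4 — Power factor: PF = cos(φ) = Re(Z)/|Z| = 375/59042 = 0.006351.
Step 5 — Type: Im(Z) = -5.904e+04 ⇒ leading (phase φ = -89.6°).

PF = 0.006351 (leading, φ = -89.6°)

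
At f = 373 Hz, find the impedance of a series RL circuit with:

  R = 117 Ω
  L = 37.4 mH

Step 1 — Angular frequency: ω = 2π·f = 2π·373 = 2344 rad/s.
Step 2 — Component impedances:
  R: Z = R = 117 Ω
  L: Z = jωL = j·2344·0.0374 = 0 + j87.65 Ω
Step 3 — Series combination: Z_total = R + L = 117 + j87.65 Ω = 146.2∠36.8° Ω.

Z = 117 + j87.65 Ω = 146.2∠36.8° Ω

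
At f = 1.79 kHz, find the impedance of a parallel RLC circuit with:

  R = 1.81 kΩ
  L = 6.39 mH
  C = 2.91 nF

Step 1 — Angular frequency: ω = 2π·f = 2π·1790 = 1.125e+04 rad/s.
Step 2 — Component impedances:
  R: Z = R = 1810 Ω
  L: Z = jωL = j·1.125e+04·0.00639 = 0 + j71.87 Ω
  C: Z = 1/(jωC) = -j/(ω·C) = 0 - j3.055e+04 Ω
Step 3 — Parallel combination: 1/Z_total = 1/R + 1/L + 1/C; Z_total = 2.863 + j71.92 Ω = 71.98∠87.7° Ω.

Z = 2.863 + j71.92 Ω = 71.98∠87.7° Ω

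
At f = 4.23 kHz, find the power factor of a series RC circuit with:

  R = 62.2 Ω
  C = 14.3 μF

Step 1 — Angular frequency: ω = 2π·f = 2π·4230 = 2.658e+04 rad/s.
Step 2 — Component impedances:
  R: Z = R = 62.2 Ω
  C: Z = 1/(jωC) = -j/(ω·C) = 0 - j2.631 Ω
Step 3 — Series combination: Z_total = R + C = 62.2 - j2.631 Ω = 62.26∠-2.4° Ω.
Step 4 — Power factor: PF = cos(φ) = Re(Z)/|Z| = 62.2/62.256 = 0.9991.
Step 5 — Type: Im(Z) = -2.631 ⇒ leading (phase φ = -2.4°).

PF = 0.9991 (leading, φ = -2.4°)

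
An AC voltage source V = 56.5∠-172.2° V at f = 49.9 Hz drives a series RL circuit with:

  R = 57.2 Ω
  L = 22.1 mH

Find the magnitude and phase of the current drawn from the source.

Step 1 — Angular frequency: ω = 2π·f = 2π·49.9 = 313.5 rad/s.
Step 2 — Component impedances:
  R: Z = R = 57.2 Ω
  L: Z = jωL = j·313.5·0.0221 = 0 + j6.929 Ω
Step 3 — Series combination: Z_total = R + L = 57.2 + j6.929 Ω = 57.62∠6.9° Ω.
Step 4 — Source phasor: V = 56.5∠-172.2° V = -55.98 - j7.668 V.
Step 5 — Ohm's law: I = V / Z_total = (-55.98 - j7.668) / (57.2 + j6.929) = -0.9805 - j0.01528 A.
Step 6 — Convert to polar: |I| = 0.9806 A, ∠I = -179.1°.

I = 0.9806∠-179.1° A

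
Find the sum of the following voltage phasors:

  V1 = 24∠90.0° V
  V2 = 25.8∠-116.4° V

Step 1 — Convert each phasor to rectangular form:
  V1 = 24·(cos(90.0°) + j·sin(90.0°)) = 0 + j24 V
  V2 = 25.8·(cos(-116.4°) + j·sin(-116.4°)) = -11.47 - j23.11 V
Step 2 — Sum components: V_total = -11.47 + j0.8906 V.
Step 3 — Convert to polar: |V_total| = 11.51 V, ∠V_total = 175.6°.

V_total = 11.51∠175.6° V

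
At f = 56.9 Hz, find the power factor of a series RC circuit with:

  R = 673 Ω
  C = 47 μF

Step 1 — Angular frequency: ω = 2π·f = 2π·56.9 = 357.5 rad/s.
Step 2 — Component impedances:
  R: Z = R = 673 Ω
  C: Z = 1/(jωC) = -j/(ω·C) = 0 - j59.51 Ω
Step 3 — Series combination: Z_total = R + C = 673 - j59.51 Ω = 675.6∠-5.1° Ω.
Step 4 — Power factor: PF = cos(φ) = Re(Z)/|Z| = 673/675.63 = 0.9961.
Step 5 — Type: Im(Z) = -59.51 ⇒ leading (phase φ = -5.1°).

PF = 0.9961 (leading, φ = -5.1°)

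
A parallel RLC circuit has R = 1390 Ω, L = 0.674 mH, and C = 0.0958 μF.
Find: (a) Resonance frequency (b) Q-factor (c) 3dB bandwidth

Step 1 — Resonance: ω₀ = 1/√(LC) = 1/√(0.000674·9.58e-08) = 1.244e+05 rad/s.
Step 2 — f₀ = ω₀/(2π) = 1.981e+04 Hz.
Step 3 — Parallel Q: Q = R/(ω₀L) = 1390/(1.244e+05·0.000674) = 16.57.
Step 4 — Bandwidth: Δω = ω₀/Q = 7510 rad/s; BW = Δω/(2π) = 1195 Hz.

(a) f₀ = 1.981e+04 Hz  (b) Q = 16.57  (c) BW = 1195 Hz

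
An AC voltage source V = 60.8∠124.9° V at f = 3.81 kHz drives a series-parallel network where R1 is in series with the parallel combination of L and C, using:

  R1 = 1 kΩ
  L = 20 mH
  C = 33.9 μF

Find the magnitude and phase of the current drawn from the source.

Step 1 — Angular frequency: ω = 2π·f = 2π·3810 = 2.394e+04 rad/s.
Step 2 — Component impedances:
  R1: Z = R = 1000 Ω
  L: Z = jωL = j·2.394e+04·0.02 = 0 + j478.8 Ω
  C: Z = 1/(jωC) = -j/(ω·C) = 0 - j1.232 Ω
Step 3 — Parallel branch: L || C = 1/(1/L + 1/C) = 0 - j1.235 Ω.
Step 4 — Series with R1: Z_total = R1 + (L || C) = 1000 - j1.235 Ω = 1000∠-0.1° Ω.
Step 5 — Source phasor: V = 60.8∠124.9° V = -34.79 + j49.87 V.
Step 6 — Ohm's law: I = V / Z_total = (-34.79 + j49.87) / (1000 - j1.235) = -0.03485 + j0.04982 A.
Step 7 — Convert to polar: |I| = 0.0608 A, ∠I = 125.0°.

I = 0.0608∠125.0° A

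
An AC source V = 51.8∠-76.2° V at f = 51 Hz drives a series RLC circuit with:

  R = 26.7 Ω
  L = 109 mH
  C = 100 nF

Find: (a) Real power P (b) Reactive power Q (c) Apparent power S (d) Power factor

Step 1 — Angular frequency: ω = 2π·f = 2π·51 = 320.4 rad/s.
Step 2 — Component impedances:
  R: Z = R = 26.7 Ω
  L: Z = jωL = j·320.4·0.109 = 0 + j34.93 Ω
  C: Z = 1/(jωC) = -j/(ω·C) = 0 - j3.121e+04 Ω
Step 3 — Series combination: Z_total = R + L + C = 26.7 - j3.117e+04 Ω = 3.117e+04∠-90.0° Ω.
Step 4 — Source phasor: V = 51.8∠-76.2° V = 12.36 - j50.3 V.
Step 5 — Current: I = V / Z = 0.001614 + j0.000395 A = 0.001662∠13.8° A.
Step 6 — Complex power: S = V·I* = 7.373e-05 - j0.08608 VA.
Step 7 — Real power: P = Re(S) = 7.373e-05 W.
Step 8 — Reactive power: Q = Im(S) = -0.08608 VAR.
Step 9 — Apparent power: |S| = 0.08608 VA.
Step 10 — Power factor: PF = P/|S| = 0.0008565 (leading).

(a) P = 7.373e-05 W  (b) Q = -0.08608 VAR  (c) S = 0.08608 VA  (d) PF = 0.0008565 (leading)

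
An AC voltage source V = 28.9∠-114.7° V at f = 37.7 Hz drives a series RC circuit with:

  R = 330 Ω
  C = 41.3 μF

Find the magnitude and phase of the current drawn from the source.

Step 1 — Angular frequency: ω = 2π·f = 2π·37.7 = 236.9 rad/s.
Step 2 — Component impedances:
  R: Z = R = 330 Ω
  C: Z = 1/(jωC) = -j/(ω·C) = 0 - j102.2 Ω
Step 3 — Series combination: Z_total = R + C = 330 - j102.2 Ω = 345.5∠-17.2° Ω.
Step 4 — Source phasor: V = 28.9∠-114.7° V = -12.08 - j26.26 V.
Step 5 — Ohm's law: I = V / Z_total = (-12.08 - j26.26) / (330 - j102.2) = -0.0109 - j0.08294 A.
Step 6 — Convert to polar: |I| = 0.08365 A, ∠I = -97.5°.

I = 0.08365∠-97.5° A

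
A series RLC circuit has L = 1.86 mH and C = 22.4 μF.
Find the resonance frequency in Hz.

Step 1 — Resonance condition Im(Z)=0 gives ω₀ = 1/√(LC).
Step 2 — ω₀ = 1/√(0.00186·2.24e-05) = 4899 rad/s.
Step 3 — f₀ = ω₀/(2π) = 779.7 Hz.

f₀ = 779.7 Hz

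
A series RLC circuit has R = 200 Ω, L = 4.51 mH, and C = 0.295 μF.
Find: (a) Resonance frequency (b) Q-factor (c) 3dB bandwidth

Step 1 — Resonance condition Im(Z)=0 gives ω₀ = 1/√(LC).
Step 2 — ω₀ = 1/√(0.00451·2.95e-07) = 2.742e+04 rad/s.
Step 3 — f₀ = ω₀/(2π) = 4363 Hz.
Step 4 — Series Q: Q = ω₀L/R = 2.742e+04·0.00451/200 = 0.6182.
Step 5 — 3dB bandwidth: Δω = ω₀/Q = 4.435e+04 rad/s; BW = Δω/(2π) = 7058 Hz.

(a) f₀ = 4363 Hz  (b) Q = 0.6182  (c) BW = 7058 Hz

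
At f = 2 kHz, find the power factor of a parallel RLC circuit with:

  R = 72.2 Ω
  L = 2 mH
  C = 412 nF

Step 1 — Angular frequency: ω = 2π·f = 2π·2000 = 1.257e+04 rad/s.
Step 2 — Component impedances:
  R: Z = R = 72.2 Ω
  L: Z = jωL = j·1.257e+04·0.002 = 0 + j25.13 Ω
  C: Z = 1/(jωC) = -j/(ω·C) = 0 - j193.1 Ω
Step 3 — Parallel combination: 1/Z_total = 1/R + 1/L + 1/C; Z_total = 9.966 + j24.9 Ω = 26.82∠68.2° Ω.
Step 4 — Power factor: PF = cos(φ) = Re(Z)/|Z| = 9.9659/26.824 = 0.3715.
Step 5 — Type: Im(Z) = 24.9 ⇒ lagging (phase φ = 68.2°).

PF = 0.3715 (lagging, φ = 68.2°)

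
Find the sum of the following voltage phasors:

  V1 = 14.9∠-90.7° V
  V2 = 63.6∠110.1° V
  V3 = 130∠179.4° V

Step 1 — Convert each phasor to rectangular form:
  V1 = 14.9·(cos(-90.7°) + j·sin(-90.7°)) = -0.182 - j14.9 V
  V2 = 63.6·(cos(110.1°) + j·sin(110.1°)) = -21.86 + j59.73 V
  V3 = 130·(cos(179.4°) + j·sin(179.4°)) = -130 + j1.361 V
Step 2 — Sum components: V_total = -152 + j46.19 V.
Step 3 — Convert to polar: |V_total| = 158.9 V, ∠V_total = 163.1°.

V_total = 158.9∠163.1° V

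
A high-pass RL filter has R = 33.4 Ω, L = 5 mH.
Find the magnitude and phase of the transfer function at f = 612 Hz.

Step 1 — Angular frequency: ω = 2π·612 = 3845 rad/s.
Step 2 — Transfer function: H(jω) = jωL/(R + jωL).
Step 3 — Numerator jωL = j·19.23; denominator R + jωL = 33.4 + j19.23.
Step 4 — H = 0.2489 + j0.4324.
Step 5 — Magnitude: |H| = 0.4989 (-6.0 dB); phase: φ = 60.1°.

|H| = 0.4989 (-6.0 dB), φ = 60.1°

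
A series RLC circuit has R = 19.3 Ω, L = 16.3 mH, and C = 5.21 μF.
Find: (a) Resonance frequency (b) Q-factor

Step 1 — Resonance condition Im(Z)=0 gives ω₀ = 1/√(LC).
Step 2 — ω₀ = 1/√(0.0163·5.21e-06) = 3432 rad/s.
Step 3 — f₀ = ω₀/(2π) = 546.1 Hz.
Step 4 — Series Q: Q = ω₀L/R = 3432·0.0163/19.3 = 2.898.

(a) f₀ = 546.1 Hz  (b) Q = 2.898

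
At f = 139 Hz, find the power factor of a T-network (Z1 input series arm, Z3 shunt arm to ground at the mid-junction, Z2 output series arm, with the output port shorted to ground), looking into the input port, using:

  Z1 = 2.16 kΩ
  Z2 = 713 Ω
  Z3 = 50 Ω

Step 1 — Angular frequency: ω = 2π·f = 2π·139 = 873.4 rad/s.
Step 2 — Component impedances:
  Z1: Z = R = 2160 Ω
  Z2: Z = R = 713 Ω
  Z3: Z = R = 50 Ω
Step 3 — With the output port shorted to ground, the output series arm Z2 runs from the junction to ground; the shunt arm Z3 also runs from the junction to ground. They appear in parallel: Z3 || Z2 = 46.72 Ω.
Step 4 — Series with input arm Z1: Z_in = Z1 + (Z3 || Z2) = 2207 Ω = 2207∠0.0° Ω.
Step 5 — Power factor: PF = cos(φ) = Re(Z)/|Z| = 2207/2207 = 1.
Step 6 — Type: Im(Z) = 0 ⇒ unity (phase φ = 0.0°).

PF = 1 (unity, φ = 0.0°)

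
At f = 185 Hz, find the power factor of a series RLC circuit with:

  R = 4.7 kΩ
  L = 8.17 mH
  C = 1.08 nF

Step 1 — Angular frequency: ω = 2π·f = 2π·185 = 1162 rad/s.
Step 2 — Component impedances:
  R: Z = R = 4700 Ω
  L: Z = jωL = j·1162·0.00817 = 0 + j9.497 Ω
  C: Z = 1/(jωC) = -j/(ω·C) = 0 - j7.966e+05 Ω
Step 3 — Series combination: Z_total = R + L + C = 4700 - j7.966e+05 Ω = 7.966e+05∠-89.7° Ω.
Step 4 — Power factor: PF = cos(φ) = Re(Z)/|Z| = 4700/7.966e+05 = 0.0059.
Step 5 — Type: Im(Z) = -7.966e+05 ⇒ leading (phase φ = -89.7°).

PF = 0.0059 (leading, φ = -89.7°)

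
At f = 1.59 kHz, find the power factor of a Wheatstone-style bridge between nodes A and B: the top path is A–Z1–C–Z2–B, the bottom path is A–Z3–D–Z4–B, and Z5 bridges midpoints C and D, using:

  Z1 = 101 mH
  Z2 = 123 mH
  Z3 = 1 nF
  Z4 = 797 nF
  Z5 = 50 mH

Step 1 — Angular frequency: ω = 2π·f = 2π·1590 = 9990 rad/s.
Step 2 — Component impedances:
  Z1: Z = jωL = j·9990·0.101 = 0 + j1009 Ω
  Z2: Z = jωL = j·9990·0.123 = 0 + j1229 Ω
  Z3: Z = 1/(jωC) = -j/(ω·C) = 0 - j1.001e+05 Ω
  Z4: Z = 1/(jωC) = -j/(ω·C) = 0 - j125.6 Ω
  Z5: Z = jωL = j·9990·0.05 = 0 + j499.5 Ω
Step 3 — Bridge requires nodal analysis (the Z5 bridge couples midpoints C and D, so the two paths cannot be reduced to a simple series/parallel combination). Setting node B to ground and injecting 1 A at node A, the 3-node admittance system at A, C, D solves to V_A = Z_AB = 0 + j1315 Ω = 1315∠90.0° Ω.
Step 4 — Power factor: PF = cos(φ) = Re(Z)/|Z| = 0/1315 = 0.
Step 5 — Type: Im(Z) = 1315 ⇒ lagging (phase φ = 90.0°).

PF = 0 (lagging, φ = 90.0°)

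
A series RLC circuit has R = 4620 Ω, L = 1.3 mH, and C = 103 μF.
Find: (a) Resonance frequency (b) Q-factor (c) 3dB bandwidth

Step 1 — Resonance condition Im(Z)=0 gives ω₀ = 1/√(LC).
Step 2 — ω₀ = 1/√(0.0013·0.000103) = 2733 rad/s.
Step 3 — f₀ = ω₀/(2π) = 434.9 Hz.
Step 4 — Series Q: Q = ω₀L/R = 2733·0.0013/4620 = 0.000769.
Step 5 — 3dB bandwidth: Δω = ω₀/Q = 3.554e+06 rad/s; BW = Δω/(2π) = 5.656e+05 Hz.

(a) f₀ = 434.9 Hz  (b) Q = 0.000769  (c) BW = 5.656e+05 Hz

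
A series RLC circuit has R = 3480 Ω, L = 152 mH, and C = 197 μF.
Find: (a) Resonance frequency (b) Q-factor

Step 1 — Resonance condition Im(Z)=0 gives ω₀ = 1/√(LC).
Step 2 — ω₀ = 1/√(0.152·0.000197) = 182.7 rad/s.
Step 3 — f₀ = ω₀/(2π) = 29.08 Hz.
Step 4 — Series Q: Q = ω₀L/R = 182.7·0.152/3480 = 0.007982.

(a) f₀ = 29.08 Hz  (b) Q = 0.007982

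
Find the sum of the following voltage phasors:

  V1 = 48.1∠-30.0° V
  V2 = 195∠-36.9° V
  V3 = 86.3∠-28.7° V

Step 1 — Convert each phasor to rectangular form:
  V1 = 48.1·(cos(-30.0°) + j·sin(-30.0°)) = 41.66 - j24.05 V
  V2 = 195·(cos(-36.9°) + j·sin(-36.9°)) = 155.9 - j117.1 V
  V3 = 86.3·(cos(-28.7°) + j·sin(-28.7°)) = 75.7 - j41.44 V
Step 2 — Sum components: V_total = 273.3 - j182.6 V.
Step 3 — Convert to polar: |V_total| = 328.7 V, ∠V_total = -33.7°.

V_total = 328.7∠-33.7° V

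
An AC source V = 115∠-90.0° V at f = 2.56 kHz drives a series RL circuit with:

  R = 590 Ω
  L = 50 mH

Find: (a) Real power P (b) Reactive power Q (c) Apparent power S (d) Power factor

Step 1 — Angular frequency: ω = 2π·f = 2π·2560 = 1.608e+04 rad/s.
Step 2 — Component impedances:
  R: Z = R = 590 Ω
  L: Z = jωL = j·1.608e+04·0.05 = 0 + j804.2 Ω
Step 3 — Series combination: Z_total = R + L = 590 + j804.2 Ω = 997.5∠53.7° Ω.
Step 4 — Source phasor: V = 115∠-90.0° V = 0 - j115 V.
Step 5 — Current: I = V / Z = -0.09296 - j0.0682 A = 0.1153∠-143.7° A.
Step 6 — Complex power: S = V·I* = 7.843 + j10.69 VA.
Step 7 — Real power: P = Re(S) = 7.843 W.
Step 8 — Reactive power: Q = Im(S) = 10.69 VAR.
Step 9 — Apparent power: |S| = 13.26 VA.
Step 10 — Power factor: PF = P/|S| = 0.5915 (lagging).

(a) P = 7.843 W  (b) Q = 10.69 VAR  (c) S = 13.26 VA  (d) PF = 0.5915 (lagging)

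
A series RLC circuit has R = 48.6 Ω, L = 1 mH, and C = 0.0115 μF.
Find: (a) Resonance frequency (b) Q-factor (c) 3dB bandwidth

Step 1 — Resonance condition Im(Z)=0 gives ω₀ = 1/√(LC).
Step 2 — ω₀ = 1/√(0.001·1.15e-08) = 2.949e+05 rad/s.
Step 3 — f₀ = ω₀/(2π) = 4.693e+04 Hz.
Step 4 — Series Q: Q = ω₀L/R = 2.949e+05·0.001/48.6 = 6.068.
Step 5 — 3dB bandwidth: Δω = ω₀/Q = 4.86e+04 rad/s; BW = Δω/(2π) = 7735 Hz.

(a) f₀ = 4.693e+04 Hz  (b) Q = 6.068  (c) BW = 7735 Hz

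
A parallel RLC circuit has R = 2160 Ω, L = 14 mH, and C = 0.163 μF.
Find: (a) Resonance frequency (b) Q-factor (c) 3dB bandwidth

Step 1 — Resonance: ω₀ = 1/√(LC) = 1/√(0.014·1.63e-07) = 2.093e+04 rad/s.
Step 2 — f₀ = ω₀/(2π) = 3332 Hz.
Step 3 — Parallel Q: Q = R/(ω₀L) = 2160/(2.093e+04·0.014) = 7.37.
Step 4 — Bandwidth: Δω = ω₀/Q = 2840 rad/s; BW = Δω/(2π) = 452 Hz.

(a) f₀ = 3332 Hz  (b) Q = 7.37  (c) BW = 452 Hz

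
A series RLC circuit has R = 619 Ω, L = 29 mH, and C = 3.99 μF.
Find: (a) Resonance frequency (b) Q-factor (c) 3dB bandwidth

Step 1 — Resonance condition Im(Z)=0 gives ω₀ = 1/√(LC).
Step 2 — ω₀ = 1/√(0.029·3.99e-06) = 2940 rad/s.
Step 3 — f₀ = ω₀/(2π) = 467.9 Hz.
Step 4 — Series Q: Q = ω₀L/R = 2940·0.029/619 = 0.1377.
Step 5 — 3dB bandwidth: Δω = ω₀/Q = 2.134e+04 rad/s; BW = Δω/(2π) = 3397 Hz.

(a) f₀ = 467.9 Hz  (b) Q = 0.1377  (c) BW = 3397 Hz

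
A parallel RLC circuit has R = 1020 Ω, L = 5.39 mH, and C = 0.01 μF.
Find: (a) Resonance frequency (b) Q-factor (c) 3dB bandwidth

Step 1 — Resonance: ω₀ = 1/√(LC) = 1/√(0.00539·1e-08) = 1.362e+05 rad/s.
Step 2 — f₀ = ω₀/(2π) = 2.168e+04 Hz.
Step 3 — Parallel Q: Q = R/(ω₀L) = 1020/(1.362e+05·0.00539) = 1.389.
Step 4 — Bandwidth: Δω = ω₀/Q = 9.804e+04 rad/s; BW = Δω/(2π) = 1.56e+04 Hz.

(a) f₀ = 2.168e+04 Hz  (b) Q = 1.389  (c) BW = 1.56e+04 Hz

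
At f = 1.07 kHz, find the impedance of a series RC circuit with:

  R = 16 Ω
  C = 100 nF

Step 1 — Angular frequency: ω = 2π·f = 2π·1070 = 6723 rad/s.
Step 2 — Component impedances:
  R: Z = R = 16 Ω
  C: Z = 1/(jωC) = -j/(ω·C) = 0 - j1487 Ω
Step 3 — Series combination: Z_total = R + C = 16 - j1487 Ω = 1488∠-89.4° Ω.

Z = 16 - j1487 Ω = 1488∠-89.4° Ω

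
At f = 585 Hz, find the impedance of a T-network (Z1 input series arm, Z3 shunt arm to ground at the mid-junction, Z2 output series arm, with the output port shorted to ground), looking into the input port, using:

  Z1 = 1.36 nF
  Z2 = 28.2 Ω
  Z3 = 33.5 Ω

Step 1 — Angular frequency: ω = 2π·f = 2π·585 = 3676 rad/s.
Step 2 — Component impedances:
  Z1: Z = 1/(jωC) = -j/(ω·C) = 0 - j2e+05 Ω
  Z2: Z = R = 28.2 Ω
  Z3: Z = R = 33.5 Ω
Step 3 — With the output port shorted to ground, the output series arm Z2 runs from the junction to ground; the shunt arm Z3 also runs from the junction to ground. They appear in parallel: Z3 || Z2 = 15.31 Ω.
Step 4 — Series with input arm Z1: Z_in = Z1 + (Z3 || Z2) = 15.31 - j2e+05 Ω = 2e+05∠-90.0° Ω.

Z = 15.31 - j2e+05 Ω = 2e+05∠-90.0° Ω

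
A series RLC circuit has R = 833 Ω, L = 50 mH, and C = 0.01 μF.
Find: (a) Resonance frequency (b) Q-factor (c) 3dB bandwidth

Step 1 — Resonance condition Im(Z)=0 gives ω₀ = 1/√(LC).
Step 2 — ω₀ = 1/√(0.05·1e-08) = 4.472e+04 rad/s.
Step 3 — f₀ = ω₀/(2π) = 7118 Hz.
Step 4 — Series Q: Q = ω₀L/R = 4.472e+04·0.05/833 = 2.684.
Step 5 — 3dB bandwidth: Δω = ω₀/Q = 1.666e+04 rad/s; BW = Δω/(2π) = 2652 Hz.

(a) f₀ = 7118 Hz  (b) Q = 2.684  (c) BW = 2652 Hz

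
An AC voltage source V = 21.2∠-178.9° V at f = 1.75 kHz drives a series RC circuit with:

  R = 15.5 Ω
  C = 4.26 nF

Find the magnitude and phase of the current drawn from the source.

Step 1 — Angular frequency: ω = 2π·f = 2π·1750 = 1.1e+04 rad/s.
Step 2 — Component impedances:
  R: Z = R = 15.5 Ω
  C: Z = 1/(jωC) = -j/(ω·C) = 0 - j2.135e+04 Ω
Step 3 — Series combination: Z_total = R + C = 15.5 - j2.135e+04 Ω = 2.135e+04∠-90.0° Ω.
Step 4 — Source phasor: V = 21.2∠-178.9° V = -21.2 - j0.407 V.
Step 5 — Ohm's law: I = V / Z_total = (-21.2 - j0.407) / (15.5 - j2.135e+04) = 1.834e-05 - j0.0009929 A.
Step 6 — Convert to polar: |I| = 0.000993 A, ∠I = -88.9°.

I = 0.000993∠-88.9° A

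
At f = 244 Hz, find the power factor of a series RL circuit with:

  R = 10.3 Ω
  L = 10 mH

Step 1 — Angular frequency: ω = 2π·f = 2π·244 = 1533 rad/s.
Step 2 — Component impedances:
  R: Z = R = 10.3 Ω
  L: Z = jωL = j·1533·0.01 = 0 + j15.33 Ω
Step 3 — Series combination: Z_total = R + L = 10.3 + j15.33 Ω = 18.47∠56.1° Ω.
Step 4 — Power factor: PF = cos(φ) = Re(Z)/|Z| = 10.3/18.47 = 0.5577.
Step 5 — Type: Im(Z) = 15.33 ⇒ lagging (phase φ = 56.1°).

PF = 0.5577 (lagging, φ = 56.1°)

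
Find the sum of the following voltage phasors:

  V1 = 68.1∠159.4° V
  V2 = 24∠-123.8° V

Step 1 — Convert each phasor to rectangular form:
  V1 = 68.1·(cos(159.4°) + j·sin(159.4°)) = -63.75 + j23.96 V
  V2 = 24·(cos(-123.8°) + j·sin(-123.8°)) = -13.35 - j19.94 V
Step 2 — Sum components: V_total = -77.1 + j4.017 V.
Step 3 — Convert to polar: |V_total| = 77.2 V, ∠V_total = 177.0°.

V_total = 77.2∠177.0° V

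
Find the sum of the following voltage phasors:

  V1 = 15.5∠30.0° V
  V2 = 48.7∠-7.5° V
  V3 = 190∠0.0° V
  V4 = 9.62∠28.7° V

Step 1 — Convert each phasor to rectangular form:
  V1 = 15.5·(cos(30.0°) + j·sin(30.0°)) = 13.42 + j7.75 V
  V2 = 48.7·(cos(-7.5°) + j·sin(-7.5°)) = 48.28 - j6.357 V
  V3 = 190·(cos(0.0°) + j·sin(0.0°)) = 190 V
  V4 = 9.62·(cos(28.7°) + j·sin(28.7°)) = 8.438 + j4.62 V
Step 2 — Sum components: V_total = 260.1 + j6.013 V.
Step 3 — Convert to polar: |V_total| = 260.2 V, ∠V_total = 1.3°.

V_total = 260.2∠1.3° V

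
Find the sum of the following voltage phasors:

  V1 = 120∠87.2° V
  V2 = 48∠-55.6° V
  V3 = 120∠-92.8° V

Step 1 — Convert each phasor to rectangular form:
  V1 = 120·(cos(87.2°) + j·sin(87.2°)) = 5.862 + j119.9 V
  V2 = 48·(cos(-55.6°) + j·sin(-55.6°)) = 27.12 - j39.61 V
  V3 = 120·(cos(-92.8°) + j·sin(-92.8°)) = -5.862 - j119.9 V
Step 2 — Sum components: V_total = 27.12 - j39.61 V.
Step 3 — Convert to polar: |V_total| = 48 V, ∠V_total = -55.6°.

V_total = 48∠-55.6° V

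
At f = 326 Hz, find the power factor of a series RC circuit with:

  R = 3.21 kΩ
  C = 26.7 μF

Step 1 — Angular frequency: ω = 2π·f = 2π·326 = 2048 rad/s.
Step 2 — Component impedances:
  R: Z = R = 3210 Ω
  C: Z = 1/(jωC) = -j/(ω·C) = 0 - j18.28 Ω
Step 3 — Series combination: Z_total = R + C = 3210 - j18.28 Ω = 3210∠-0.3° Ω.
Step 4 — Power factor: PF = cos(φ) = Re(Z)/|Z| = 3210/3210 = 1.
Step 5 — Type: Im(Z) = -18.28 ⇒ leading (phase φ = -0.3°).

PF = 1 (leading, φ = -0.3°)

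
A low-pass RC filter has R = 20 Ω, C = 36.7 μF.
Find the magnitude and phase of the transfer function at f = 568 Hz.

Step 1 — Angular frequency: ω = 2π·568 = 3569 rad/s.
Step 2 — Transfer function: H(jω) = 1/(1 + jωRC).
Step 3 — Denominator: 1 + jωRC = 1 + j·3569·20·3.67e-05 = 1 + j2.62.
Step 4 — H = 0.1272 - j0.3332.
Step 5 — Magnitude: |H| = 0.3566 (-9.0 dB); phase: φ = -69.1°.

|H| = 0.3566 (-9.0 dB), φ = -69.1°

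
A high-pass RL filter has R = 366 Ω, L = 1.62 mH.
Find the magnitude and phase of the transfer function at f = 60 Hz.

Step 1 — Angular frequency: ω = 2π·60 = 377 rad/s.
Step 2 — Transfer function: H(jω) = jωL/(R + jωL).
Step 3 — Numerator jωL = j·0.6107; denominator R + jωL = 366 + j0.6107.
Step 4 — H = 2.784e-06 + j0.001669.
Step 5 — Magnitude: |H| = 0.001669 (-55.6 dB); phase: φ = 89.9°.

|H| = 0.001669 (-55.6 dB), φ = 89.9°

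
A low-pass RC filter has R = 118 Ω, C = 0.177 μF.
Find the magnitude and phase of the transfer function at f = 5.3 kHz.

Step 1 — Angular frequency: ω = 2π·5300 = 3.33e+04 rad/s.
Step 2 — Transfer function: H(jω) = 1/(1 + jωRC).
Step 3 — Denominator: 1 + jωRC = 1 + j·3.33e+04·118·1.77e-07 = 1 + j0.6955.
Step 4 — H = 0.674 - j0.4688.
Step 5 — Magnitude: |H| = 0.821 (-1.7 dB); phase: φ = -34.8°.

|H| = 0.821 (-1.7 dB), φ = -34.8°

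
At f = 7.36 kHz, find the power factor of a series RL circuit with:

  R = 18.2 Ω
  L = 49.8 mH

Step 1 — Angular frequency: ω = 2π·f = 2π·7360 = 4.624e+04 rad/s.
Step 2 — Component impedances:
  R: Z = R = 18.2 Ω
  L: Z = jωL = j·4.624e+04·0.0498 = 0 + j2303 Ω
Step 3 — Series combination: Z_total = R + L = 18.2 + j2303 Ω = 2303∠89.5° Ω.
Step 4 — Power factor: PF = cos(φ) = Re(Z)/|Z| = 18.2/2303 = 0.007903.
Step 5 — Type: Im(Z) = 2303 ⇒ lagging (phase φ = 89.5°).

PF = 0.007903 (lagging, φ = 89.5°)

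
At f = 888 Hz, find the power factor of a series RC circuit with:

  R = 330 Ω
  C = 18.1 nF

Step 1 — Angular frequency: ω = 2π·f = 2π·888 = 5579 rad/s.
Step 2 — Component impedances:
  R: Z = R = 330 Ω
  C: Z = 1/(jωC) = -j/(ω·C) = 0 - j9902 Ω
Step 3 — Series combination: Z_total = R + C = 330 - j9902 Ω = 9908∠-88.1° Ω.
Step 4 — Power factor: PF = cos(φ) = Re(Z)/|Z| = 330/9908 = 0.03331.
Step 5 — Type: Im(Z) = -9902 ⇒ leading (phase φ = -88.1°).

PF = 0.03331 (leading, φ = -88.1°)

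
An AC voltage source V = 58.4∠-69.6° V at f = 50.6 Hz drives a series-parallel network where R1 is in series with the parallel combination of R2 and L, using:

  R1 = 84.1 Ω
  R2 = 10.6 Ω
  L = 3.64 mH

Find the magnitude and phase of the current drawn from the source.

Step 1 — Angular frequency: ω = 2π·f = 2π·50.6 = 317.9 rad/s.
Step 2 — Component impedances:
  R1: Z = R = 84.1 Ω
  R2: Z = R = 10.6 Ω
  L: Z = jωL = j·317.9·0.00364 = 0 + j1.157 Ω
Step 3 — Parallel branch: R2 || L = 1/(1/R2 + 1/L) = 0.1249 + j1.144 Ω.
Step 4 — Series with R1: Z_total = R1 + (R2 || L) = 84.22 + j1.144 Ω = 84.23∠0.8° Ω.
Step 5 — Source phasor: V = 58.4∠-69.6° V = 20.36 - j54.74 V.
Step 6 — Ohm's law: I = V / Z_total = (20.36 - j54.74) / (84.22 + j1.144) = 0.2328 - j0.6531 A.
Step 7 — Convert to polar: |I| = 0.6933 A, ∠I = -70.4°.

I = 0.6933∠-70.4° A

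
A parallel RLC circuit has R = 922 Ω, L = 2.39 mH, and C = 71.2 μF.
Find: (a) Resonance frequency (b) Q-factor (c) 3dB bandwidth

Step 1 — Resonance: ω₀ = 1/√(LC) = 1/√(0.00239·7.12e-05) = 2424 rad/s.
Step 2 — f₀ = ω₀/(2π) = 385.8 Hz.
Step 3 — Parallel Q: Q = R/(ω₀L) = 922/(2424·0.00239) = 159.1.
Step 4 — Bandwidth: Δω = ω₀/Q = 15.23 rad/s; BW = Δω/(2π) = 2.424 Hz.

(a) f₀ = 385.8 Hz  (b) Q = 159.1  (c) BW = 2.424 Hz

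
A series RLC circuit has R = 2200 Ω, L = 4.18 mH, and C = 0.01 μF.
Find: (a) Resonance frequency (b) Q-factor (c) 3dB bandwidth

Step 1 — Resonance: ω₀ = 1/√(LC) = 1/√(0.00418·1e-08) = 1.547e+05 rad/s.
Step 2 — f₀ = ω₀/(2π) = 2.462e+04 Hz.
Step 3 — Series Q: Q = ω₀L/R = 1.547e+05·0.00418/2200 = 0.2939.
Step 4 — Bandwidth: Δω = ω₀/Q = 5.263e+05 rad/s; BW = Δω/(2π) = 8.377e+04 Hz.

(a) f₀ = 2.462e+04 Hz  (b) Q = 0.2939  (c) BW = 8.377e+04 Hz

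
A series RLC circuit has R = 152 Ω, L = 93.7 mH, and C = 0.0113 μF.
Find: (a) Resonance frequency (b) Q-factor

Step 1 — Resonance condition Im(Z)=0 gives ω₀ = 1/√(LC).
Step 2 — ω₀ = 1/√(0.0937·1.13e-08) = 3.073e+04 rad/s.
Step 3 — f₀ = ω₀/(2π) = 4891 Hz.
Step 4 — Series Q: Q = ω₀L/R = 3.073e+04·0.0937/152 = 18.94.

(a) f₀ = 4891 Hz  (b) Q = 18.94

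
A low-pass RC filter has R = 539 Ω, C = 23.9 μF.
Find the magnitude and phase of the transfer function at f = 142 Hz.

Step 1 — Angular frequency: ω = 2π·142 = 892.2 rad/s.
Step 2 — Transfer function: H(jω) = 1/(1 + jωRC).
Step 3 — Denominator: 1 + jωRC = 1 + j·892.2·539·2.39e-05 = 1 + j11.49.
Step 4 — H = 0.007513 - j0.08635.
Step 5 — Magnitude: |H| = 0.08668 (-21.2 dB); phase: φ = -85.0°.

|H| = 0.08668 (-21.2 dB), φ = -85.0°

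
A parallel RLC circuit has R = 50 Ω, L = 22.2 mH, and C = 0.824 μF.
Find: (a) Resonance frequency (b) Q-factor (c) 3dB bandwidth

Step 1 — Resonance: ω₀ = 1/√(LC) = 1/√(0.0222·8.24e-07) = 7394 rad/s.
Step 2 — f₀ = ω₀/(2π) = 1177 Hz.
Step 3 — Parallel Q: Q = R/(ω₀L) = 50/(7394·0.0222) = 0.3046.
Step 4 — Bandwidth: Δω = ω₀/Q = 2.427e+04 rad/s; BW = Δω/(2π) = 3863 Hz.

(a) f₀ = 1177 Hz  (b) Q = 0.3046  (c) BW = 3863 Hz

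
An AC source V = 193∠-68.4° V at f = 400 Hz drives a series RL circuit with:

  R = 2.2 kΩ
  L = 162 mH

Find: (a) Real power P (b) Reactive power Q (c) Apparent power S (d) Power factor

Step 1 — Angular frequency: ω = 2π·f = 2π·400 = 2513 rad/s.
Step 2 — Component impedances:
  R: Z = R = 2200 Ω
  L: Z = jωL = j·2513·0.162 = 0 + j407.2 Ω
Step 3 — Series combination: Z_total = R + L = 2200 + j407.2 Ω = 2237∠10.5° Ω.
Step 4 — Source phasor: V = 193∠-68.4° V = 71.05 - j179.4 V.
Step 5 — Current: I = V / Z = 0.01663 - j0.08464 A = 0.08626∠-78.9° A.
Step 6 — Complex power: S = V·I* = 16.37 + j3.03 VA.
Step 7 — Real power: P = Re(S) = 16.37 W.
Step 8 — Reactive power: Q = Im(S) = 3.03 VAR.
Step 9 — Apparent power: |S| = 16.65 VA.
Step 10 — Power factor: PF = P/|S| = 0.9833 (lagging).

(a) P = 16.37 W  (b) Q = 3.03 VAR  (c) S = 16.65 VA  (d) PF = 0.9833 (lagging)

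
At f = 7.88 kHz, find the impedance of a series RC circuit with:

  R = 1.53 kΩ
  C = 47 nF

Step 1 — Angular frequency: ω = 2π·f = 2π·7880 = 4.951e+04 rad/s.
Step 2 — Component impedances:
  R: Z = R = 1530 Ω
  C: Z = 1/(jωC) = -j/(ω·C) = 0 - j429.7 Ω
Step 3 — Series combination: Z_total = R + C = 1530 - j429.7 Ω = 1589∠-15.7° Ω.

Z = 1530 - j429.7 Ω = 1589∠-15.7° Ω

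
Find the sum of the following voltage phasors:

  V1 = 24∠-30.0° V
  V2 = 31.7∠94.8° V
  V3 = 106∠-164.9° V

Step 1 — Convert each phasor to rectangular form:
  V1 = 24·(cos(-30.0°) + j·sin(-30.0°)) = 20.78 - j12 V
  V2 = 31.7·(cos(94.8°) + j·sin(94.8°)) = -2.653 + j31.59 V
  V3 = 106·(cos(-164.9°) + j·sin(-164.9°)) = -102.3 - j27.61 V
Step 2 — Sum components: V_total = -84.21 - j8.025 V.
Step 3 — Convert to polar: |V_total| = 84.59 V, ∠V_total = -174.6°.

V_total = 84.59∠-174.6° V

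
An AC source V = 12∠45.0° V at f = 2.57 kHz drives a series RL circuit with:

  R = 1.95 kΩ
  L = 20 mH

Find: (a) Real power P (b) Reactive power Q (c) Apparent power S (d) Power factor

Step 1 — Angular frequency: ω = 2π·f = 2π·2570 = 1.615e+04 rad/s.
Step 2 — Component impedances:
  R: Z = R = 1950 Ω
  L: Z = jωL = j·1.615e+04·0.02 = 0 + j323 Ω
Step 3 — Series combination: Z_total = R + L = 1950 + j323 Ω = 1977∠9.4° Ω.
Step 4 — Source phasor: V = 12∠45.0° V = 8.485 + j8.485 V.
Step 5 — Current: I = V / Z = 0.004937 + j0.003534 A = 0.006071∠35.6° A.
Step 6 — Complex power: S = V·I* = 0.07187 + j0.0119 VA.
Step 7 — Real power: P = Re(S) = 0.07187 W.
Step 8 — Reactive power: Q = Im(S) = 0.0119 VAR.
Step 9 — Apparent power: |S| = 0.07285 VA.
Step 10 — Power factor: PF = P/|S| = 0.9866 (lagging).

(a) P = 0.07187 W  (b) Q = 0.0119 VAR  (c) S = 0.07285 VA  (d) PF = 0.9866 (lagging)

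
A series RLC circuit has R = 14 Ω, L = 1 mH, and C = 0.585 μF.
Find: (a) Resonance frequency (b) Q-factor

Step 1 — Resonance condition Im(Z)=0 gives ω₀ = 1/√(LC).
Step 2 — ω₀ = 1/√(0.001·5.85e-07) = 4.134e+04 rad/s.
Step 3 — f₀ = ω₀/(2π) = 6580 Hz.
Step 4 — Series Q: Q = ω₀L/R = 4.134e+04·0.001/14 = 2.953.

(a) f₀ = 6580 Hz  (b) Q = 2.953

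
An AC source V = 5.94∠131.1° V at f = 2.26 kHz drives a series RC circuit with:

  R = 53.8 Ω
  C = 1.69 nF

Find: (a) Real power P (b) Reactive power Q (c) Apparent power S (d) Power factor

Step 1 — Angular frequency: ω = 2π·f = 2π·2260 = 1.42e+04 rad/s.
Step 2 — Component impedances:
  R: Z = R = 53.8 Ω
  C: Z = 1/(jωC) = -j/(ω·C) = 0 - j4.167e+04 Ω
Step 3 — Series combination: Z_total = R + C = 53.8 - j4.167e+04 Ω = 4.167e+04∠-89.9° Ω.
Step 4 — Source phasor: V = 5.94∠131.1° V = -3.905 + j4.476 V.
Step 5 — Current: I = V / Z = -0.0001075 - j9.357e-05 A = 0.0001425∠-139.0° A.
Step 6 — Complex power: S = V·I* = 1.093e-06 - j0.0008467 VA.
Step 7 — Real power: P = Re(S) = 1.093e-06 W.
Step 8 — Reactive power: Q = Im(S) = -0.0008467 VAR.
Step 9 — Apparent power: |S| = 0.0008467 VA.
Step 10 — Power factor: PF = P/|S| = 0.001291 (leading).

(a) P = 1.093e-06 W  (b) Q = -0.0008467 VAR  (c) S = 0.0008467 VA  (d) PF = 0.001291 (leading)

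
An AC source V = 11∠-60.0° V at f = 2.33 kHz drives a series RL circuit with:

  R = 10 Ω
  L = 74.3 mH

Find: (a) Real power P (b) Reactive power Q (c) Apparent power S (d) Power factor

Step 1 — Angular frequency: ω = 2π·f = 2π·2330 = 1.464e+04 rad/s.
Step 2 — Component impedances:
  R: Z = R = 10 Ω
  L: Z = jωL = j·1.464e+04·0.0743 = 0 + j1088 Ω
Step 3 — Series combination: Z_total = R + L = 10 + j1088 Ω = 1088∠89.5° Ω.
Step 4 — Source phasor: V = 11∠-60.0° V = 5.5 - j9.526 V.
Step 5 — Current: I = V / Z = -0.008711 - j0.005136 A = 0.01011∠-149.5° A.
Step 6 — Complex power: S = V·I* = 0.001023 + j0.1112 VA.
Step 7 — Real power: P = Re(S) = 0.001023 W.
Step 8 — Reactive power: Q = Im(S) = 0.1112 VAR.
Step 9 — Apparent power: |S| = 0.1112 VA.
Step 10 — Power factor: PF = P/|S| = 0.009193 (lagging).

(a) P = 0.001023 W  (b) Q = 0.1112 VAR  (c) S = 0.1112 VA  (d) PF = 0.009193 (lagging)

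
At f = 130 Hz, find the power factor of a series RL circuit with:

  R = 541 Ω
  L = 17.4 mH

Step 1 — Angular frequency: ω = 2π·f = 2π·130 = 816.8 rad/s.
Step 2 — Component impedances:
  R: Z = R = 541 Ω
  L: Z = jωL = j·816.8·0.0174 = 0 + j14.21 Ω
Step 3 — Series combination: Z_total = R + L = 541 + j14.21 Ω = 541.2∠1.5° Ω.
Step 4 — Power factor: PF = cos(φ) = Re(Z)/|Z| = 541/541.187 = 0.9997.
Step 5 — Type: Im(Z) = 14.21 ⇒ lagging (phase φ = 1.5°).

PF = 0.9997 (lagging, φ = 1.5°)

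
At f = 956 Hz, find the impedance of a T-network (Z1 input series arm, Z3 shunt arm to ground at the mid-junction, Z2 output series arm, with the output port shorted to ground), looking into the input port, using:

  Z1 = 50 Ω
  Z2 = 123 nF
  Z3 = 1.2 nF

Step 1 — Angular frequency: ω = 2π·f = 2π·956 = 6007 rad/s.
Step 2 — Component impedances:
  Z1: Z = R = 50 Ω
  Z2: Z = 1/(jωC) = -j/(ω·C) = 0 - j1353 Ω
  Z3: Z = 1/(jωC) = -j/(ω·C) = 0 - j1.387e+05 Ω
Step 3 — With the output port shorted to ground, the output series arm Z2 runs from the junction to ground; the shunt arm Z3 also runs from the junction to ground. They appear in parallel: Z3 || Z2 = 0 - j1340 Ω.
Step 4 — Series with input arm Z1: Z_in = Z1 + (Z3 || Z2) = 50 - j1340 Ω = 1341∠-87.9° Ω.

Z = 50 - j1340 Ω = 1341∠-87.9° Ω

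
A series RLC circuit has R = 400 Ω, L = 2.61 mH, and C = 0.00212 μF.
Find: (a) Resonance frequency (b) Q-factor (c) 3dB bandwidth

Step 1 — Resonance condition Im(Z)=0 gives ω₀ = 1/√(LC).
Step 2 — ω₀ = 1/√(0.00261·2.12e-09) = 4.251e+05 rad/s.
Step 3 — f₀ = ω₀/(2π) = 6.766e+04 Hz.
Step 4 — Series Q: Q = ω₀L/R = 4.251e+05·0.00261/400 = 2.774.
Step 5 — 3dB bandwidth: Δω = ω₀/Q = 1.533e+05 rad/s; BW = Δω/(2π) = 2.439e+04 Hz.

(a) f₀ = 6.766e+04 Hz  (b) Q = 2.774  (c) BW = 2.439e+04 Hz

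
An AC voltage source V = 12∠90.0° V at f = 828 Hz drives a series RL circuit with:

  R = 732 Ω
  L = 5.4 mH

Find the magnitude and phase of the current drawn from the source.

Step 1 — Angular frequency: ω = 2π·f = 2π·828 = 5202 rad/s.
Step 2 — Component impedances:
  R: Z = R = 732 Ω
  L: Z = jωL = j·5202·0.0054 = 0 + j28.09 Ω
Step 3 — Series combination: Z_total = R + L = 732 + j28.09 Ω = 732.5∠2.2° Ω.
Step 4 — Source phasor: V = 12∠90.0° V = 0 + j12 V.
Step 5 — Ohm's law: I = V / Z_total = (0 + j12) / (732 + j28.09) = 0.0006282 + j0.01637 A.
Step 6 — Convert to polar: |I| = 0.01638 A, ∠I = 87.8°.

I = 0.01638∠87.8° A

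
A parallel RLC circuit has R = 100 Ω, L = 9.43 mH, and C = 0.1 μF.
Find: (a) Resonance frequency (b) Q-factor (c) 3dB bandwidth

Step 1 — Resonance: ω₀ = 1/√(LC) = 1/√(0.00943·1e-07) = 3.256e+04 rad/s.
Step 2 — f₀ = ω₀/(2π) = 5183 Hz.
Step 3 — Parallel Q: Q = R/(ω₀L) = 100/(3.256e+04·0.00943) = 0.3256.
Step 4 — Bandwidth: Δω = ω₀/Q = 1e+05 rad/s; BW = Δω/(2π) = 1.592e+04 Hz.

(a) f₀ = 5183 Hz  (b) Q = 0.3256  (c) BW = 1.592e+04 Hz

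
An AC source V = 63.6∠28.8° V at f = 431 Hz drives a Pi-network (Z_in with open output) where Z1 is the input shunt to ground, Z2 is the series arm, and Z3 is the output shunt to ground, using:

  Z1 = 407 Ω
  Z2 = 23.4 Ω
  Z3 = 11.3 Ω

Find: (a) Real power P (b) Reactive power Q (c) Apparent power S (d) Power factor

Step 1 — Angular frequency: ω = 2π·f = 2π·431 = 2708 rad/s.
Step 2 — Component impedances:
  Z1: Z = R = 407 Ω
  Z2: Z = R = 23.4 Ω
  Z3: Z = R = 11.3 Ω
Step 3 — With open output, the series arm Z2 and the output shunt Z3 appear in series to ground: Z2 + Z3 = 34.7 Ω.
Step 4 — Parallel with input shunt Z1: Z_in = Z1 || (Z2 + Z3) = 31.97 Ω = 31.97∠0.0° Ω.
Step 5 — Source phasor: V = 63.6∠28.8° V = 55.73 + j30.64 V.
Step 6 — Current: I = V / Z = 1.743 + j0.9583 A = 1.989∠28.8° A.
Step 7 — Complex power: S = V·I* = 126.5 VA.
Step 8 — Real power: P = Re(S) = 126.5 W.
Step 9 — Reactive power: Q = Im(S) = 0 VAR.
Step 10 — Apparent power: |S| = 126.5 VA.
Step 11 — Power factor: PF = P/|S| = 1 (unity).

(a) P = 126.5 W  (b) Q = 0 VAR  (c) S = 126.5 VA  (d) PF = 1 (unity)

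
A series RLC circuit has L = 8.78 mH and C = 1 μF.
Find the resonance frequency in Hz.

Step 1 — Resonance condition Im(Z)=0 gives ω₀ = 1/√(LC).
Step 2 — ω₀ = 1/√(0.00878·1e-06) = 1.067e+04 rad/s.
Step 3 — f₀ = ω₀/(2π) = 1699 Hz.

f₀ = 1699 Hz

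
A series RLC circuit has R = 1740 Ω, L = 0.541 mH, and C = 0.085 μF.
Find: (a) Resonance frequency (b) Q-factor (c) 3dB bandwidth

Step 1 — Resonance condition Im(Z)=0 gives ω₀ = 1/√(LC).
Step 2 — ω₀ = 1/√(0.000541·8.5e-08) = 1.475e+05 rad/s.
Step 3 — f₀ = ω₀/(2π) = 2.347e+04 Hz.
Step 4 — Series Q: Q = ω₀L/R = 1.475e+05·0.000541/1740 = 0.04585.
Step 5 — 3dB bandwidth: Δω = ω₀/Q = 3.216e+06 rad/s; BW = Δω/(2π) = 5.119e+05 Hz.

(a) f₀ = 2.347e+04 Hz  (b) Q = 0.04585  (c) BW = 5.119e+05 Hz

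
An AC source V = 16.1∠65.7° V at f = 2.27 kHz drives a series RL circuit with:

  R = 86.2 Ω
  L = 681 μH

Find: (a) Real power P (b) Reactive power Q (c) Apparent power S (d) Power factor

Step 1 — Angular frequency: ω = 2π·f = 2π·2270 = 1.426e+04 rad/s.
Step 2 — Component impedances:
  R: Z = R = 86.2 Ω
  L: Z = jωL = j·1.426e+04·0.000681 = 0 + j9.713 Ω
Step 3 — Series combination: Z_total = R + L = 86.2 + j9.713 Ω = 86.75∠6.4° Ω.
Step 4 — Source phasor: V = 16.1∠65.7° V = 6.625 + j14.67 V.
Step 5 — Current: I = V / Z = 0.09484 + j0.1595 A = 0.1856∠59.3° A.
Step 6 — Complex power: S = V·I* = 2.969 + j0.3346 VA.
Step 7 — Real power: P = Re(S) = 2.969 W.
Step 8 — Reactive power: Q = Im(S) = 0.3346 VAR.
Step 9 — Apparent power: |S| = 2.988 VA.
Step 10 — Power factor: PF = P/|S| = 0.9937 (lagging).

(a) P = 2.969 W  (b) Q = 0.3346 VAR  (c) S = 2.988 VA  (d) PF = 0.9937 (lagging)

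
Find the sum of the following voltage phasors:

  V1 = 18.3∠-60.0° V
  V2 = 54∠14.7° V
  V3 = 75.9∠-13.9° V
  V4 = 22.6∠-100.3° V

Step 1 — Convert each phasor to rectangular form:
  V1 = 18.3·(cos(-60.0°) + j·sin(-60.0°)) = 9.15 - j15.85 V
  V2 = 54·(cos(14.7°) + j·sin(14.7°)) = 52.23 + j13.7 V
  V3 = 75.9·(cos(-13.9°) + j·sin(-13.9°)) = 73.68 - j18.23 V
  V4 = 22.6·(cos(-100.3°) + j·sin(-100.3°)) = -4.041 - j22.24 V
Step 2 — Sum components: V_total = 131 - j42.61 V.
Step 3 — Convert to polar: |V_total| = 137.8 V, ∠V_total = -18.0°.

V_total = 137.8∠-18.0° V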